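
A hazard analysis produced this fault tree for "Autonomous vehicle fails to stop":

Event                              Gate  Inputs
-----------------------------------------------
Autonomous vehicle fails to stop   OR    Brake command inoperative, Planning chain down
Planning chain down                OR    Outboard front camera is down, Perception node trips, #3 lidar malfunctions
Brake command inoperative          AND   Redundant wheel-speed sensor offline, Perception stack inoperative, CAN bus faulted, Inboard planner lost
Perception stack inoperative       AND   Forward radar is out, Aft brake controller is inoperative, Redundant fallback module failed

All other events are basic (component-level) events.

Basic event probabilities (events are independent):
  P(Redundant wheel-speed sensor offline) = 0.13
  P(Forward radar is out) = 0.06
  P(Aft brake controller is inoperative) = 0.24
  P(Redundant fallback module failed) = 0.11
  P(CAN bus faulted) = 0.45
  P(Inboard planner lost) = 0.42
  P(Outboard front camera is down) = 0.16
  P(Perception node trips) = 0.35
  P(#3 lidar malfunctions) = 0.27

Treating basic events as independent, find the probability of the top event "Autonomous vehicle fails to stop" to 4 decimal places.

0.6014

P(Perception stack inoperative) [AND] = 0.06 × 0.24 × 0.11 = 0.001584
P(Brake command inoperative) [AND] = 0.13 × 0.001584 × 0.45 × 0.42 = 0.000039
P(Planning chain down) [OR] = 1 − (1−0.16) × (1−0.35) × (1−0.27) = 0.601420
P(Autonomous vehicle fails to stop) [OR] = 1 − (1−0.000039) × (1−0.601420) = 0.601436
Rounded to 4 decimal places: P(Autonomous vehicle fails to stop) ≈ 0.6014.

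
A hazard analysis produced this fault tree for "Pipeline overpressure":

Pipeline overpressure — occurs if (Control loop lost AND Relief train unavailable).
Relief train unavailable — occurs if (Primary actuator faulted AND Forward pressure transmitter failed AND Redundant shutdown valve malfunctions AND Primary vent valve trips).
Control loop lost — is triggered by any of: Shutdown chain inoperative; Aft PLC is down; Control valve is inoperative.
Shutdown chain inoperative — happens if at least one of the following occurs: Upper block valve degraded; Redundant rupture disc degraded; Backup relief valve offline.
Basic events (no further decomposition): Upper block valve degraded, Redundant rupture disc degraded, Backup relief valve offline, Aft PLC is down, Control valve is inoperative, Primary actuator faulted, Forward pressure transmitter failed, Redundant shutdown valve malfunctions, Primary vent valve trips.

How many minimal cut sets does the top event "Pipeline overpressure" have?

Shutdown chain inoperative [OR]: union of children's cut sets → 3 cut set(s).
Control loop lost [OR]: union of children's cut sets → 5 cut set(s).
Relief train unavailable [AND]: one cut set from each child combined → 1 × 1 × 1 × 1 = 1 cut set(s).
Pipeline overpressure [AND]: one cut set from each child combined → 5 × 1 = 5 cut set(s).
Minimal cut sets: {Forward pressure transmitter failed, Primary actuator faulted, Primary vent valve trips, Redundant shutdown valve malfunctions, Upper block valve degraded}; {Forward pressure transmitter failed, Primary actuator faulted, Primary vent valve trips, Redundant rupture disc degraded, Redundant shutdown valve malfunctions}; {Backup relief valve offline, Forward pressure transmitter failed, Primary actuator faulted, Primary vent valve trips, Redundant shutdown valve malfunctions}; {Aft PLC is down, Forward pressure transmitter failed, Primary actuator faulted, Primary vent valve trips, Redundant shutdown valve malfunctions}; {Control valve is inoperative, Forward pressure transmitter failed, Primary actuator faulted, Primary vent valve trips, Redundant shutdown valve malfunctions}.

5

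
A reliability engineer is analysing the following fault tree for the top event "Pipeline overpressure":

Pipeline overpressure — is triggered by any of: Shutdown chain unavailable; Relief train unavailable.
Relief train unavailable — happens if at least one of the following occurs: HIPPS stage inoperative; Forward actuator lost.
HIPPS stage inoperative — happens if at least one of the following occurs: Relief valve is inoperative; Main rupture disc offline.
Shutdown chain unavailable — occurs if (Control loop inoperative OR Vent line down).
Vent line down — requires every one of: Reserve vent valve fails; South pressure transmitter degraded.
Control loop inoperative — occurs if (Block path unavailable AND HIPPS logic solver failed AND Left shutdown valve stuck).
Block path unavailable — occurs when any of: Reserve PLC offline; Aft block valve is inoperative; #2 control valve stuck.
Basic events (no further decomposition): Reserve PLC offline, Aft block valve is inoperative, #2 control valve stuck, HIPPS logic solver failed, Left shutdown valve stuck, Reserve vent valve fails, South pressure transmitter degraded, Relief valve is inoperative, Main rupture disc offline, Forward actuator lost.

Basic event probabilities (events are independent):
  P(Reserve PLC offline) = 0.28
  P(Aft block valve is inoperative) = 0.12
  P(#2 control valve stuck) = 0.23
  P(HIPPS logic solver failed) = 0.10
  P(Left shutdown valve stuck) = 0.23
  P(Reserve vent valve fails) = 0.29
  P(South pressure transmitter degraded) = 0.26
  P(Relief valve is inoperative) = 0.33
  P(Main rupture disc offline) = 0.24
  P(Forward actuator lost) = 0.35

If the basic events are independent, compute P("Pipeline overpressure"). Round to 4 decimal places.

P(Block path unavailable) [OR] = 1 − (1−0.28) × (1−0.12) × (1−0.23) = 0.512128
P(Control loop inoperative) [AND] = 0.512128 × 0.10 × 0.23 = 0.011779
P(Vent line down) [AND] = 0.29 × 0.26 = 0.075400
P(Shutdown chain unavailable) [OR] = 1 − (1−0.011779) × (1−0.075400) = 0.086291
P(HIPPS stage inoperative) [OR] = 1 − (1−0.33) × (1−0.24) = 0.490800
P(Relief train unavailable) [OR] = 1 − (1−0.490800) × (1−0.35) = 0.669020
P(Pipeline overpressure) [OR] = 1 − (1−0.086291) × (1−0.669020) = 0.697581
Rounded to 4 decimal places: P(Pipeline overpressure) ≈ 0.6976.

0.6976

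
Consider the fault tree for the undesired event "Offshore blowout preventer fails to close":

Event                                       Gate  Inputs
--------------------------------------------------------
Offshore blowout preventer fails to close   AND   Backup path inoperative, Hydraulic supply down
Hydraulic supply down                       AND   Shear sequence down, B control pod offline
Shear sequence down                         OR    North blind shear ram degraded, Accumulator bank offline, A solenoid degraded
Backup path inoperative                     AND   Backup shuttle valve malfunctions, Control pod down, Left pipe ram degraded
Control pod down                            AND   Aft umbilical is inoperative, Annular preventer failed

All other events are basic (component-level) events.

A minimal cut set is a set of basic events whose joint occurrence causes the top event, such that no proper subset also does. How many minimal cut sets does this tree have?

Control pod down [AND]: one cut set from each child combined → 1 × 1 = 1 cut set(s).
Backup path inoperative [AND]: one cut set from each child combined → 1 × 1 × 1 = 1 cut set(s).
Shear sequence down [OR]: union of children's cut sets → 3 cut set(s).
Hydraulic supply down [AND]: one cut set from each child combined → 3 × 1 = 3 cut set(s).
Offshore blowout preventer fails to close [AND]: one cut set from each child combined → 1 × 3 = 3 cut set(s).
Minimal cut sets: {Aft umbilical is inoperative, Annular preventer failed, B control pod offline, Backup shuttle valve malfunctions, Left pipe ram degraded, North blind shear ram degraded}; {Accumulator bank offline, Aft umbilical is inoperative, Annular preventer failed, B control pod offline, Backup shuttle valve malfunctions, Left pipe ram degraded}; {A solenoid degraded, Aft umbilical is inoperative, Annular preventer failed, B control pod offline, Backup shuttle valve malfunctions, Left pipe ram degraded}.

3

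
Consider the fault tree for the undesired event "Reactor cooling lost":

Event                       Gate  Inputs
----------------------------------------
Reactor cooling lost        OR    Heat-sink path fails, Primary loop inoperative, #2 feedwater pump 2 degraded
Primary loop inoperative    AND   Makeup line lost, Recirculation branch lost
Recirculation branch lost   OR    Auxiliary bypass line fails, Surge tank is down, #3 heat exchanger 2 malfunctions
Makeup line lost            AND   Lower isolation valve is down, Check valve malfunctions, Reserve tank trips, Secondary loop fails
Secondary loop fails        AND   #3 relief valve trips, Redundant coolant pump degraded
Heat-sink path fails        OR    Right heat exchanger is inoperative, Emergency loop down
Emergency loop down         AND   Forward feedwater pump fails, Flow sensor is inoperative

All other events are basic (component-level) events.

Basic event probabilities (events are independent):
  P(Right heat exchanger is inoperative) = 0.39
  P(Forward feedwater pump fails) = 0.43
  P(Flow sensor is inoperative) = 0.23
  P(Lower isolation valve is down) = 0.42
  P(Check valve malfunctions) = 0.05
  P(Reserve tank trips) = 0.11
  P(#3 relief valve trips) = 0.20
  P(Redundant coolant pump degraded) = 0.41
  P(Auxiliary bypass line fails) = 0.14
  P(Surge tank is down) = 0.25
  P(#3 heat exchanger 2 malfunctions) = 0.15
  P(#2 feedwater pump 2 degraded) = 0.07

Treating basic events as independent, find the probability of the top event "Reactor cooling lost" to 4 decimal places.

P(Emergency loop down) [AND] = 0.43 × 0.23 = 0.098900
P(Heat-sink path fails) [OR] = 1 − (1−0.39) × (1−0.098900) = 0.450329
P(Secondary loop fails) [AND] = 0.20 × 0.41 = 0.082000
P(Makeup line lost) [AND] = 0.42 × 0.05 × 0.11 × 0.082000 = 0.000189
P(Recirculation branch lost) [OR] = 1 − (1−0.14) × (1−0.25) × (1−0.15) = 0.451750
P(Primary loop inoperative) [AND] = 0.000189 × 0.451750 = 0.000085
P(Reactor cooling lost) [OR] = 1 − (1−0.450329) × (1−0.000085) × (1−0.07) = 0.488849
Rounded to 4 decimal places: P(Reactor cooling lost) ≈ 0.4888.

0.4888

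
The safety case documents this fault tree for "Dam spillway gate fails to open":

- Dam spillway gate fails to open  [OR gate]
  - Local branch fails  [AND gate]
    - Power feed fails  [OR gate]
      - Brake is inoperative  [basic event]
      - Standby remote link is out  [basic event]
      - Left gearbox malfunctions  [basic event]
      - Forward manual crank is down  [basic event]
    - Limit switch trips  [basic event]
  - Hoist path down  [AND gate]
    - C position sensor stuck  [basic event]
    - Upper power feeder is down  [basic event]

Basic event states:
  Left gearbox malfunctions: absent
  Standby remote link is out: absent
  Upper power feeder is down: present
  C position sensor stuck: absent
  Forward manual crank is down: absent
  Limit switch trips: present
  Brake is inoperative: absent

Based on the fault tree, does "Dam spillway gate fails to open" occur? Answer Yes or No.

No

Power feed fails [OR]: Brake is inoperative=not, Standby remote link is out=not, Left gearbox malfunctions=not, Forward manual crank is down=not → no input occurs → does not occur.
Local branch fails [AND]: Power feed fails=not, Limit switch trips=occurs → not all inputs occur → does not occur.
Hoist path down [AND]: C position sensor stuck=not, Upper power feeder is down=occurs → not all inputs occur → does not occur.
Dam spillway gate fails to open [OR]: Local branch fails=not, Hoist path down=not → no input occurs → does not occur.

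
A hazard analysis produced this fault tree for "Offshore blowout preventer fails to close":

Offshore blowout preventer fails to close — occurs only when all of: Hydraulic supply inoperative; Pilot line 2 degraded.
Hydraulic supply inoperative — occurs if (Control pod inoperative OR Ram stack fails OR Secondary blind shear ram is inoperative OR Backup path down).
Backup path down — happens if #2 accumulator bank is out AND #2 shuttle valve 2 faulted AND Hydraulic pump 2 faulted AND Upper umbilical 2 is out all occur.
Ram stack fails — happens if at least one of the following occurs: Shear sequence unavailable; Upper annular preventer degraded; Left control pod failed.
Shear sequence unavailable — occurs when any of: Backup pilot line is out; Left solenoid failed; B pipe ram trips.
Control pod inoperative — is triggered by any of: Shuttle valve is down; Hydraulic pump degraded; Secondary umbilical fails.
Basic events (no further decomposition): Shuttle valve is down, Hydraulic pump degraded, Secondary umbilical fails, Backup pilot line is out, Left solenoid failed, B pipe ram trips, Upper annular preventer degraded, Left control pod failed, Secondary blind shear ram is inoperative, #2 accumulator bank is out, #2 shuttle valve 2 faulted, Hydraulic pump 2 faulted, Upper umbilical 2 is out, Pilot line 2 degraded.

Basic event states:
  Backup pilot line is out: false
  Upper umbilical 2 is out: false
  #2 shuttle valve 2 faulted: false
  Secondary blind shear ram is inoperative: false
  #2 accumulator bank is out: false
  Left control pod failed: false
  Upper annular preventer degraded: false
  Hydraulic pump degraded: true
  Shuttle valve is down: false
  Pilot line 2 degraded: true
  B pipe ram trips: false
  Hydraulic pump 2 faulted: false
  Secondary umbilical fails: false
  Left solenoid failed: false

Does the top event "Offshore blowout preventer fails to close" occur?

Yes

Control pod inoperative [OR]: Shuttle valve is down=not, Hydraulic pump degraded=occurs, Secondary umbilical fails=not → at least one input occurs → occurs.
Shear sequence unavailable [OR]: Backup pilot line is out=not, Left solenoid failed=not, B pipe ram trips=not → no input occurs → does not occur.
Ram stack fails [OR]: Shear sequence unavailable=not, Upper annular preventer degraded=not, Left control pod failed=not → no input occurs → does not occur.
Backup path down [AND]: #2 accumulator bank is out=not, #2 shuttle valve 2 faulted=not, Hydraulic pump 2 faulted=not, Upper umbilical 2 is out=not → not all inputs occur → does not occur.
Hydraulic supply inoperative [OR]: Control pod inoperative=occurs, Ram stack fails=not, Secondary blind shear ram is inoperative=not, Backup path down=not → at least one input occurs → occurs.
Offshore blowout preventer fails to close [AND]: Hydraulic supply inoperative=occurs, Pilot line 2 degraded=occurs → all inputs occur → occurs.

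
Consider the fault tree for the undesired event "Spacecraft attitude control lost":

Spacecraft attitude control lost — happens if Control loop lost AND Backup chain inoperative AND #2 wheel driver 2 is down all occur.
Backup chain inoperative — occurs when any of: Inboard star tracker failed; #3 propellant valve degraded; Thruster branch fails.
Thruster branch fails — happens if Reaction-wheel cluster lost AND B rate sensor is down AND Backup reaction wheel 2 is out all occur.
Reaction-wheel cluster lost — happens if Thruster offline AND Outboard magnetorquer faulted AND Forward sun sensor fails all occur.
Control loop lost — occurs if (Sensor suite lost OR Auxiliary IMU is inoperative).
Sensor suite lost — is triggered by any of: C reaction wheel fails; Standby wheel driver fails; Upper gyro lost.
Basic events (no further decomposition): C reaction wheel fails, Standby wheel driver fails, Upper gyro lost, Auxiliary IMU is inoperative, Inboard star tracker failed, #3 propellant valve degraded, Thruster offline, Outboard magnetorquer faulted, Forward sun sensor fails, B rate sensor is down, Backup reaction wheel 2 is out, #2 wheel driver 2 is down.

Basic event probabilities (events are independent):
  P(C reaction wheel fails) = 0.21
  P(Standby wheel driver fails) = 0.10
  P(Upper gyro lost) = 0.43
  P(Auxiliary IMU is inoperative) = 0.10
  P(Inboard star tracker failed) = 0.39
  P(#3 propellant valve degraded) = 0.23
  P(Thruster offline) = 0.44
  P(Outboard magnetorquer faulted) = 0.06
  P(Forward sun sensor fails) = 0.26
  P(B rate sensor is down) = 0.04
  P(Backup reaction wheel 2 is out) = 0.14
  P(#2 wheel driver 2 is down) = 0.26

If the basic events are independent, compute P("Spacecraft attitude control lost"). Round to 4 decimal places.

0.0876

P(Sensor suite lost) [OR] = 1 − (1−0.21) × (1−0.10) × (1−0.43) = 0.594730
P(Control loop lost) [OR] = 1 − (1−0.594730) × (1−0.10) = 0.635257
P(Reaction-wheel cluster lost) [AND] = 0.44 × 0.06 × 0.26 = 0.006864
P(Thruster branch fails) [AND] = 0.006864 × 0.04 × 0.14 = 0.000038
P(Backup chain inoperative) [OR] = 1 − (1−0.39) × (1−0.23) × (1−0.000038) = 0.530318
P(Spacecraft attitude control lost) [AND] = 0.635257 × 0.530318 × 0.26 = 0.087591
Rounded to 4 decimal places: P(Spacecraft attitude control lost) ≈ 0.0876.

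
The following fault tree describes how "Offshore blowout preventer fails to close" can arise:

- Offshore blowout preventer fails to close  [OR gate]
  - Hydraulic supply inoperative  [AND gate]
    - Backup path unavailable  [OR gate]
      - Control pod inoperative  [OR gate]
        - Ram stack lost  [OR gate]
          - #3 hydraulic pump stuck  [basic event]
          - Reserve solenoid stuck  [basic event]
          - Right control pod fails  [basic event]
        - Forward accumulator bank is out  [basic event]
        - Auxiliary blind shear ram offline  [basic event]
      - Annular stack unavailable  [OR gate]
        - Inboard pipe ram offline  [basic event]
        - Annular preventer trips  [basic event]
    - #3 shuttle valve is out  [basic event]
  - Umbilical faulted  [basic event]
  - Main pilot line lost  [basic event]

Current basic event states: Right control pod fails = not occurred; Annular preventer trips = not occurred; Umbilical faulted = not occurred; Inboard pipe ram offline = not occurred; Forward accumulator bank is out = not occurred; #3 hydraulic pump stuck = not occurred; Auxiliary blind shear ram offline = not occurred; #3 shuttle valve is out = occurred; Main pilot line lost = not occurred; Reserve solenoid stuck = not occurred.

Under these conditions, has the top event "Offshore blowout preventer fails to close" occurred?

Ram stack lost [OR]: #3 hydraulic pump stuck=not, Reserve solenoid stuck=not, Right control pod fails=not → no input occurs → does not occur.
Control pod inoperative [OR]: Ram stack lost=not, Forward accumulator bank is out=not, Auxiliary blind shear ram offline=not → no input occurs → does not occur.
Annular stack unavailable [OR]: Inboard pipe ram offline=not, Annular preventer trips=not → no input occurs → does not occur.
Backup path unavailable [OR]: Control pod inoperative=not, Annular stack unavailable=not → no input occurs → does not occur.
Hydraulic supply inoperative [AND]: Backup path unavailable=not, #3 shuttle valve is out=occurs → not all inputs occur → does not occur.
Offshore blowout preventer fails to close [OR]: Hydraulic supply inoperative=not, Umbilical faulted=not, Main pilot line lost=not → no input occurs → does not occur.

No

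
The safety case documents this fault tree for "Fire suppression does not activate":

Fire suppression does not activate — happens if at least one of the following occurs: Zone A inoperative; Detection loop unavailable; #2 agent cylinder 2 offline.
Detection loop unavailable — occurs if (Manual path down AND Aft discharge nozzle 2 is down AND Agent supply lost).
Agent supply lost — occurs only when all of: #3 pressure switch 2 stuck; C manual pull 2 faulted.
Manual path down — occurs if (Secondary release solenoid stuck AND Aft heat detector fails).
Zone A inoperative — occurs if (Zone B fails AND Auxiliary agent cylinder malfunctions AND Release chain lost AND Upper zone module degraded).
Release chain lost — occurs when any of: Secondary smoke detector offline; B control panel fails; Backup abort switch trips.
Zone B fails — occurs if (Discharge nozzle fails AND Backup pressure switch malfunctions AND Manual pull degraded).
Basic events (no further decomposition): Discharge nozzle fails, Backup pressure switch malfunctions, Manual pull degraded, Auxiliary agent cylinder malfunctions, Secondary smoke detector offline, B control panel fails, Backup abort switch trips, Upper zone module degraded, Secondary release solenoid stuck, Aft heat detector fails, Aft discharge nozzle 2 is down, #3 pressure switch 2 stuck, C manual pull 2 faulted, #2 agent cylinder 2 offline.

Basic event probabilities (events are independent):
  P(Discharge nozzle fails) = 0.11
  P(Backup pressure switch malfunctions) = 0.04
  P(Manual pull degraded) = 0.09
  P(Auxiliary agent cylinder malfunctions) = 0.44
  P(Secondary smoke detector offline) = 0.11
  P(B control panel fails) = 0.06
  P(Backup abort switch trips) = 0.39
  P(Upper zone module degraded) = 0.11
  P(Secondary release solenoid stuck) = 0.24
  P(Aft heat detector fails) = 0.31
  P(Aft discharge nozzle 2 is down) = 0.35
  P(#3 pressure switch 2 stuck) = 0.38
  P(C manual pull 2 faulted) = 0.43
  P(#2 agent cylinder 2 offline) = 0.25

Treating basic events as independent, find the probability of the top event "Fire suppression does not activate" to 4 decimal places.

P(Zone B fails) [AND] = 0.11 × 0.04 × 0.09 = 0.000396
P(Release chain lost) [OR] = 1 − (1−0.11) × (1−0.06) × (1−0.39) = 0.489674
P(Zone A inoperative) [AND] = 0.000396 × 0.44 × 0.489674 × 0.11 = 0.000009
P(Manual path down) [AND] = 0.24 × 0.31 = 0.074400
P(Agent supply lost) [AND] = 0.38 × 0.43 = 0.163400
P(Detection loop unavailable) [AND] = 0.074400 × 0.35 × 0.163400 = 0.004255
P(Fire suppression does not activate) [OR] = 1 − (1−0.000009) × (1−0.004255) × (1−0.25) = 0.253198
Rounded to 4 decimal places: P(Fire suppression does not activate) ≈ 0.2532.

0.2532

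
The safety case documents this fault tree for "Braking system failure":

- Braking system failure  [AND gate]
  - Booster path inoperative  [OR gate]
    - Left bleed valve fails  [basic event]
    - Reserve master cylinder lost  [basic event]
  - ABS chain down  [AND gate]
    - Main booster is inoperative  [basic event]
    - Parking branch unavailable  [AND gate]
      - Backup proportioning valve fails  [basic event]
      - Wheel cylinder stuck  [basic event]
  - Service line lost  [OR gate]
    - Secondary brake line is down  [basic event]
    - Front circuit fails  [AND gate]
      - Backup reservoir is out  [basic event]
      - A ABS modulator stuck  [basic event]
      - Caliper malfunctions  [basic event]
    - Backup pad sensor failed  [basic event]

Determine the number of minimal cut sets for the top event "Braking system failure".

Booster path inoperative [OR]: union of children's cut sets → 2 cut set(s).
Parking branch unavailable [AND]: one cut set from each child combined → 1 × 1 = 1 cut set(s).
ABS chain down [AND]: one cut set from each child combined → 1 × 1 = 1 cut set(s).
Front circuit fails [AND]: one cut set from each child combined → 1 × 1 × 1 = 1 cut set(s).
Service line lost [OR]: union of children's cut sets → 3 cut set(s).
Braking system failure [AND]: one cut set from each child combined → 2 × 1 × 3 = 6 cut set(s).
Minimal cut sets: {Backup proportioning valve fails, Left bleed valve fails, Main booster is inoperative, Secondary brake line is down, Wheel cylinder stuck}; {A ABS modulator stuck, Backup proportioning valve fails, Backup reservoir is out, Caliper malfunctions, Left bleed valve fails, Main booster is inoperative, Wheel cylinder stuck}; {Backup pad sensor failed, Backup proportioning valve fails, Left bleed valve fails, Main booster is inoperative, Wheel cylinder stuck}; {Backup proportioning valve fails, Main booster is inoperative, Reserve master cylinder lost, Secondary brake line is down, Wheel cylinder stuck}; {A ABS modulator stuck, Backup proportioning valve fails, Backup reservoir is out, Caliper malfunctions, Main booster is inoperative, Reserve master cylinder lost, Wheel cylinder stuck}; {Backup pad sensor failed, Backup proportioning valve fails, Main booster is inoperative, Reserve master cylinder lost, Wheel cylinder stuck}.

6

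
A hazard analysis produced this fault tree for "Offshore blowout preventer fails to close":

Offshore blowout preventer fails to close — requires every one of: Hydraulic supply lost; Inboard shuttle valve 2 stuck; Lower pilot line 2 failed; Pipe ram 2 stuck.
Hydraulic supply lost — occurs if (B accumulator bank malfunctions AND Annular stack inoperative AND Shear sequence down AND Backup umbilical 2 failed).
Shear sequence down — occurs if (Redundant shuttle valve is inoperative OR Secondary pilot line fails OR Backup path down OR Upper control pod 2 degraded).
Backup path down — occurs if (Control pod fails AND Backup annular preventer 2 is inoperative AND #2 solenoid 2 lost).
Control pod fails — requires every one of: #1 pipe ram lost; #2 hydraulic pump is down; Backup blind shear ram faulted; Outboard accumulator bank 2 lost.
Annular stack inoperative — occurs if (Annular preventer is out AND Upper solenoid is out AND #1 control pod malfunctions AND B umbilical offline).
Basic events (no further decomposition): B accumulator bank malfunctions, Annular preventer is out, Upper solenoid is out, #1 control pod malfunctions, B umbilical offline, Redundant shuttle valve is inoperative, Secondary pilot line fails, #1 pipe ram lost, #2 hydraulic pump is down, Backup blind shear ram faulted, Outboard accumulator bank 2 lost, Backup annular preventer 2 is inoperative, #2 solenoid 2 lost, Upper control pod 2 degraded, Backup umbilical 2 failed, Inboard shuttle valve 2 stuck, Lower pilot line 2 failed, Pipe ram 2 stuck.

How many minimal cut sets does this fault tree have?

Annular stack inoperative [AND]: one cut set from each child combined → 1 × 1 × 1 × 1 = 1 cut set(s).
Control pod fails [AND]: one cut set from each child combined → 1 × 1 × 1 × 1 = 1 cut set(s).
Backup path down [AND]: one cut set from each child combined → 1 × 1 × 1 = 1 cut set(s).
Shear sequence down [OR]: union of children's cut sets → 4 cut set(s).
Hydraulic supply lost [AND]: one cut set from each child combined → 1 × 1 × 4 × 1 = 4 cut set(s).
Offshore blowout preventer fails to close [AND]: one cut set from each child combined → 4 × 1 × 1 × 1 = 4 cut set(s).
Minimal cut sets: {#1 control pod malfunctions, Annular preventer is out, B accumulator bank malfunctions, B umbilical offline, Backup umbilical 2 failed, Inboard shuttle valve 2 stuck, Lower pilot line 2 failed, Pipe ram 2 stuck, Redundant shuttle valve is inoperative, Upper solenoid is out}; {#1 control pod malfunctions, Annular preventer is out, B accumulator bank malfunctions, B umbilical offline, Backup umbilical 2 failed, Inboard shuttle valve 2 stuck, Lower pilot line 2 failed, Pipe ram 2 stuck, Secondary pilot line fails, Upper solenoid is out}; {#1 control pod malfunctions, #1 pipe ram lost, #2 hydraulic pump is down, #2 solenoid 2 lost, Annular preventer is out, B accumulator bank malfunctions, B umbilical offline, Backup annular preventer 2 is inoperative, Backup blind shear ram faulted, Backup umbilical 2 failed, Inboard shuttle valve 2 stuck, Lower pilot line 2 failed, Outboard accumulator bank 2 lost, Pipe ram 2 stuck, Upper solenoid is out}; {#1 control pod malfunctions, Annular preventer is out, B accumulator bank malfunctions, B umbilical offline, Backup umbilical 2 failed, Inboard shuttle valve 2 stuck, Lower pilot line 2 failed, Pipe ram 2 stuck, Upper control pod 2 degraded, Upper solenoid is out}.

4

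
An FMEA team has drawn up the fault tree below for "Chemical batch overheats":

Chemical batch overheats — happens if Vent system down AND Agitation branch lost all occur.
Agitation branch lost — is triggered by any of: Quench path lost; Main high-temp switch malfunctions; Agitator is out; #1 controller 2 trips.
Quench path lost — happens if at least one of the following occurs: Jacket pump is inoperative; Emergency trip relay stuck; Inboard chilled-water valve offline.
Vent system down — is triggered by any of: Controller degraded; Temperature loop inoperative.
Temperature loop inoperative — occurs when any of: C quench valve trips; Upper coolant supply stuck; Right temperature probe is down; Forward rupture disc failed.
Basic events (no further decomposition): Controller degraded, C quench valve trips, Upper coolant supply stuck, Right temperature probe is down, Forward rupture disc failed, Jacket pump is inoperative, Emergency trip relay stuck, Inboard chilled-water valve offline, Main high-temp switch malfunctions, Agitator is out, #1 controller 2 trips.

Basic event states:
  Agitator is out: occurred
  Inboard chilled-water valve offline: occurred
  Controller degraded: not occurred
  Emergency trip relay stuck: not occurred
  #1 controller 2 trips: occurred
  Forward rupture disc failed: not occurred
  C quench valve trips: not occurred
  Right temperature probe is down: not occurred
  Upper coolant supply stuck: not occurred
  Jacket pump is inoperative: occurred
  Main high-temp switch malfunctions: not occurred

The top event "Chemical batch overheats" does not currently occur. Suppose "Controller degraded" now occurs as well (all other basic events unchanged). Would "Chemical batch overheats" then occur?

Yes

Counterfactual: set "Controller degraded" to occurred.
Temperature loop inoperative [OR]: C quench valve trips=not, Upper coolant supply stuck=not, Right temperature probe is down=not, Forward rupture disc failed=not → no input occurs → does not occur.
Vent system down [OR]: Controller degraded=occurs, Temperature loop inoperative=not → at least one input occurs → occurs.
Quench path lost [OR]: Jacket pump is inoperative=occurs, Emergency trip relay stuck=not, Inboard chilled-water valve offline=occurs → at least one input occurs → occurs.
Agitation branch lost [OR]: Quench path lost=occurs, Main high-temp switch malfunctions=not, Agitator is out=occurs, #1 controller 2 trips=occurs → at least one input occurs → occurs.
Chemical batch overheats [AND]: Vent system down=occurs, Agitation branch lost=occurs → all inputs occur → occurs.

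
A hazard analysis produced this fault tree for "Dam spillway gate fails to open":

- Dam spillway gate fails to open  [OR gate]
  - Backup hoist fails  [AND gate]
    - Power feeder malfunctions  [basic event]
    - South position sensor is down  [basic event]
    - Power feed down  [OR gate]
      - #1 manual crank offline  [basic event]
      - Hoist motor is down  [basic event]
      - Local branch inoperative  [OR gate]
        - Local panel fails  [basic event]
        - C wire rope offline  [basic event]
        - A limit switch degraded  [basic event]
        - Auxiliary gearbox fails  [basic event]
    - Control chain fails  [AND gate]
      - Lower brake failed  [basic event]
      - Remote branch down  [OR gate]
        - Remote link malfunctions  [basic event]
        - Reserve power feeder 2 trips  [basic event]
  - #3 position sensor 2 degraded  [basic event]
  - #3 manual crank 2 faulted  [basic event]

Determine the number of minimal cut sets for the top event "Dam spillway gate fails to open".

14

Local branch inoperative [OR]: union of children's cut sets → 4 cut set(s).
Power feed down [OR]: union of children's cut sets → 6 cut set(s).
Remote branch down [OR]: union of children's cut sets → 2 cut set(s).
Control chain fails [AND]: one cut set from each child combined → 1 × 2 = 2 cut set(s).
Backup hoist fails [AND]: one cut set from each child combined → 1 × 1 × 6 × 2 = 12 cut set(s).
Dam spillway gate fails to open [OR]: union of children's cut sets → 14 cut set(s).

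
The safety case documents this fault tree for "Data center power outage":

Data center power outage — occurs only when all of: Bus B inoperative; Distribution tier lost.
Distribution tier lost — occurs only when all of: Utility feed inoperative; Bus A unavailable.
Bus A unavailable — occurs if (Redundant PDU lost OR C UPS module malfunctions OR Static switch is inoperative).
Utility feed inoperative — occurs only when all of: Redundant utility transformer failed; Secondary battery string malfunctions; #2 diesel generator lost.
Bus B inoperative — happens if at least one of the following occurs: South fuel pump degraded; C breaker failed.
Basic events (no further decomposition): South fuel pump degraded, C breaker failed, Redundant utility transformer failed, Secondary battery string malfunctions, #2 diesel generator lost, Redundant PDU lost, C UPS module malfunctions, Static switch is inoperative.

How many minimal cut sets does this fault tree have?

6

Bus B inoperative [OR]: union of children's cut sets → 2 cut set(s).
Utility feed inoperative [AND]: one cut set from each child combined → 1 × 1 × 1 = 1 cut set(s).
Bus A unavailable [OR]: union of children's cut sets → 3 cut set(s).
Distribution tier lost [AND]: one cut set from each child combined → 1 × 3 = 3 cut set(s).
Data center power outage [AND]: one cut set from each child combined → 2 × 3 = 6 cut set(s).
Minimal cut sets: {#2 diesel generator lost, Redundant PDU lost, Redundant utility transformer failed, Secondary battery string malfunctions, South fuel pump degraded}; {#2 diesel generator lost, C UPS module malfunctions, Redundant utility transformer failed, Secondary battery string malfunctions, South fuel pump degraded}; {#2 diesel generator lost, Redundant utility transformer failed, Secondary battery string malfunctions, South fuel pump degraded, Static switch is inoperative}; {#2 diesel generator lost, C breaker failed, Redundant PDU lost, Redundant utility transformer failed, Secondary battery string malfunctions}; {#2 diesel generator lost, C UPS module malfunctions, C breaker failed, Redundant utility transformer failed, Secondary battery string malfunctions}; {#2 diesel generator lost, C breaker failed, Redundant utility transformer failed, Secondary battery string malfunctions, Static switch is inoperative}.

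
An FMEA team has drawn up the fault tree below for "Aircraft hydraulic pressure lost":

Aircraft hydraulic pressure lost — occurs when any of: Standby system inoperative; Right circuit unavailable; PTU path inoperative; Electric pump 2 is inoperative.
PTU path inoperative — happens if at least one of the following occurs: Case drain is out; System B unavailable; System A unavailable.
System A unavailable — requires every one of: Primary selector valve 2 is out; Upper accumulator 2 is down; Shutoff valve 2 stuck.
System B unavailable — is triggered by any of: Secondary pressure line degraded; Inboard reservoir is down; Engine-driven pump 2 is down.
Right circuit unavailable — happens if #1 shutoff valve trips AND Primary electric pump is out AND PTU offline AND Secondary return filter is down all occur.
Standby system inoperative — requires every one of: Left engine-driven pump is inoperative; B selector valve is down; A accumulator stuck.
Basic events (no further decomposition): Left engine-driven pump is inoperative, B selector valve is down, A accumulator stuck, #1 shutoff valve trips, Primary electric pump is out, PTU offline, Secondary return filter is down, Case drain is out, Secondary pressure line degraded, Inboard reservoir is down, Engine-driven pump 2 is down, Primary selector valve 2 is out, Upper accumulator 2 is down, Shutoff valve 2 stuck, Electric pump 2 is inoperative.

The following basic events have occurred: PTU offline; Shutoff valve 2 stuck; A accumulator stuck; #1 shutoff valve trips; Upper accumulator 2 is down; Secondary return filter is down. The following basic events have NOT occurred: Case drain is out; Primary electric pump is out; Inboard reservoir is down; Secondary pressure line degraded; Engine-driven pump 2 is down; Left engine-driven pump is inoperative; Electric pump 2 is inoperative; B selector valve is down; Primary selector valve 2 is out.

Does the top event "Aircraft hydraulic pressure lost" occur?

No

Standby system inoperative [AND]: Left engine-driven pump is inoperative=not, B selector valve is down=not, A accumulator stuck=occurs → not all inputs occur → does not occur.
Right circuit unavailable [AND]: #1 shutoff valve trips=occurs, Primary electric pump is out=not, PTU offline=occurs, Secondary return filter is down=occurs → not all inputs occur → does not occur.
System B unavailable [OR]: Secondary pressure line degraded=not, Inboard reservoir is down=not, Engine-driven pump 2 is down=not → no input occurs → does not occur.
System A unavailable [AND]: Primary selector valve 2 is out=not, Upper accumulator 2 is down=occurs, Shutoff valve 2 stuck=occurs → not all inputs occur → does not occur.
PTU path inoperative [OR]: Case drain is out=not, System B unavailable=not, System A unavailable=not → no input occurs → does not occur.
Aircraft hydraulic pressure lost [OR]: Standby system inoperative=not, Right circuit unavailable=not, PTU path inoperative=not, Electric pump 2 is inoperative=not → no input occurs → does not occur.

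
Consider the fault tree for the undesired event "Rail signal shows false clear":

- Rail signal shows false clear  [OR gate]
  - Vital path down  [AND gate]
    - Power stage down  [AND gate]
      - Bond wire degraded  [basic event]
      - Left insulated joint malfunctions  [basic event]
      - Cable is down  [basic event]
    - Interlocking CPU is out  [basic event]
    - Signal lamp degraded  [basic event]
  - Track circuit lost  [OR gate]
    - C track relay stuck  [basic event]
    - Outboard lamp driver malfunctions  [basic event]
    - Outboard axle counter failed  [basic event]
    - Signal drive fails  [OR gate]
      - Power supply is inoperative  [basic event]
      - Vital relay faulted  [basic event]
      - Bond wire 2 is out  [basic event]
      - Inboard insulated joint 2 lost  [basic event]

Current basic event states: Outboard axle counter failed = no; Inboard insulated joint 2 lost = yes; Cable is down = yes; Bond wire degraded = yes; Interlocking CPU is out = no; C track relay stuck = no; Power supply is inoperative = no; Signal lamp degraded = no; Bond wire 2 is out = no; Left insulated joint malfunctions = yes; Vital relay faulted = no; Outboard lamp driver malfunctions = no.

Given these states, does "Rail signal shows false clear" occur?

Power stage down [AND]: Bond wire degraded=occurs, Left insulated joint malfunctions=occurs, Cable is down=occurs → all inputs occur → occurs.
Vital path down [AND]: Power stage down=occurs, Interlocking CPU is out=not, Signal lamp degraded=not → not all inputs occur → does not occur.
Signal drive fails [OR]: Power supply is inoperative=not, Vital relay faulted=not, Bond wire 2 is out=not, Inboard insulated joint 2 lost=occurs → at least one input occurs → occurs.
Track circuit lost [OR]: C track relay stuck=not, Outboard lamp driver malfunctions=not, Outboard axle counter failed=not, Signal drive fails=occurs → at least one input occurs → occurs.
Rail signal shows false clear [OR]: Vital path down=not, Track circuit lost=occurs → at least one input occurs → occurs.

Yes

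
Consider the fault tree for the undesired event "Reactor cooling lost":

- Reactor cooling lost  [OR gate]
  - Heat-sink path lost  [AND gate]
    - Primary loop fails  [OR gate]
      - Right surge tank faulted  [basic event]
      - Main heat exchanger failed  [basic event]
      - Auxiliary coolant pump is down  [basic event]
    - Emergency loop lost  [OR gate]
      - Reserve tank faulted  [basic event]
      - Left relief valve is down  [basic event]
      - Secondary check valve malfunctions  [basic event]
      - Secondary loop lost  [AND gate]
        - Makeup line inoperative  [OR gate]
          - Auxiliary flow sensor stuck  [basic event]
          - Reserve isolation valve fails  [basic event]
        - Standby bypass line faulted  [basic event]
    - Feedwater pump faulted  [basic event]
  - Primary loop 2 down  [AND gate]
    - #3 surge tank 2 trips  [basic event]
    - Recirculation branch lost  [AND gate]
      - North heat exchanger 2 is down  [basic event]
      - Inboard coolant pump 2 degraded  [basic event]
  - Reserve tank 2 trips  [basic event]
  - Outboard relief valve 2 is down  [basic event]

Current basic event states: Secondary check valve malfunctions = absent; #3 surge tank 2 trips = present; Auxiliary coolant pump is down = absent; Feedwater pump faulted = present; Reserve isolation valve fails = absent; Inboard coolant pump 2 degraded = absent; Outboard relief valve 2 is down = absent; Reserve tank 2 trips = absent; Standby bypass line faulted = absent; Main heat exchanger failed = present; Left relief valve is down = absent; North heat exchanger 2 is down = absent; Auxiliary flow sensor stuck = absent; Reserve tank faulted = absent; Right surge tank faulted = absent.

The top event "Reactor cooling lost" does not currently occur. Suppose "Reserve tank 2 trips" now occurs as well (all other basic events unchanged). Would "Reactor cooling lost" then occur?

Counterfactual: set "Reserve tank 2 trips" to occurred.
Primary loop fails [OR]: Right surge tank faulted=not, Main heat exchanger failed=occurs, Auxiliary coolant pump is down=not → at least one input occurs → occurs.
Makeup line inoperative [OR]: Auxiliary flow sensor stuck=not, Reserve isolation valve fails=not → no input occurs → does not occur.
Secondary loop lost [AND]: Makeup line inoperative=not, Standby bypass line faulted=not → not all inputs occur → does not occur.
Emergency loop lost [OR]: Reserve tank faulted=not, Left relief valve is down=not, Secondary check valve malfunctions=not, Secondary loop lost=not → no input occurs → does not occur.
Heat-sink path lost [AND]: Primary loop fails=occurs, Emergency loop lost=not, Feedwater pump faulted=occurs → not all inputs occur → does not occur.
Recirculation branch lost [AND]: North heat exchanger 2 is down=not, Inboard coolant pump 2 degraded=not → not all inputs occur → does not occur.
Primary loop 2 down [AND]: #3 surge tank 2 trips=occurs, Recirculation branch lost=not → not all inputs occur → does not occur.
Reactor cooling lost [OR]: Heat-sink path lost=not, Primary loop 2 down=not, Reserve tank 2 trips=occurs, Outboard relief valve 2 is down=not → at least one input occurs → occurs.

Yes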